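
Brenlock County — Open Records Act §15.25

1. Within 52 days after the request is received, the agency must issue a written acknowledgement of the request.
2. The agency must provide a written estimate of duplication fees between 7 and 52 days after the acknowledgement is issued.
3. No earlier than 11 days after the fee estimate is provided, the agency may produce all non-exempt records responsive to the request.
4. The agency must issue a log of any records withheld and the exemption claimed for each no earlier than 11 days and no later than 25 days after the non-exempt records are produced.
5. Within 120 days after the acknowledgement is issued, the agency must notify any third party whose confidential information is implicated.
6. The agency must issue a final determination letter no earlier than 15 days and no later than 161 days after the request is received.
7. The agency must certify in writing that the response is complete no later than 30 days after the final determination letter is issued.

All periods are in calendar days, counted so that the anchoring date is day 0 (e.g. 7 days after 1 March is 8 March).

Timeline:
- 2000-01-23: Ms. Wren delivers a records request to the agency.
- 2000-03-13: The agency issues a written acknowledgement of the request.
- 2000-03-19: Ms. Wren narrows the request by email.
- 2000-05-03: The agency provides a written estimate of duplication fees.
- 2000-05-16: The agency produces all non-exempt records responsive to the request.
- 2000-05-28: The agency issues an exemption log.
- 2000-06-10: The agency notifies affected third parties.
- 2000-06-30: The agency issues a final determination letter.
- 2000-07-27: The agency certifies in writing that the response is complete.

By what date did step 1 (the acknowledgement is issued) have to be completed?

Step 1 runs from 2000-01-23, when the request is received. 52 days after 2000-01-23 is 2000-03-15.

2000-03-15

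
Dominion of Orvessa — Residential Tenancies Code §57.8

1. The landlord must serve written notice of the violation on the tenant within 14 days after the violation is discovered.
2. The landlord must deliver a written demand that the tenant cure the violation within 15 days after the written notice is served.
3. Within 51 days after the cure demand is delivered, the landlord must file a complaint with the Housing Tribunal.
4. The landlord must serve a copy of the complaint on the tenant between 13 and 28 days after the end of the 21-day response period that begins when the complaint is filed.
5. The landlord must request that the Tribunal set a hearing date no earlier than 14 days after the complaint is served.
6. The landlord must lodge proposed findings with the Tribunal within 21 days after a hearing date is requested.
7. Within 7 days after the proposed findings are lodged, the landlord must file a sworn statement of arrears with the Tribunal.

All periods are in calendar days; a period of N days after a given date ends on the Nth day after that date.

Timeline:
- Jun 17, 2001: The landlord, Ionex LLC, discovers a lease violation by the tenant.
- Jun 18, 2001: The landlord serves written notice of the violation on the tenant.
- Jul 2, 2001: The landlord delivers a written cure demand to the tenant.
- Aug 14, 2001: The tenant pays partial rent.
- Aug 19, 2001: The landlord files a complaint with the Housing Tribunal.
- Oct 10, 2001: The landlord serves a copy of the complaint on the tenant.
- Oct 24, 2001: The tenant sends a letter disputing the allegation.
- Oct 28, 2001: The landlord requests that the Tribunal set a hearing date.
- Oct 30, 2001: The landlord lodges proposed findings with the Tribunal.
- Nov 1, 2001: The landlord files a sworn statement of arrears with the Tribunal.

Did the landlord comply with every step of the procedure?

No

(1) due by Jun 17, 2001 + 14 days = Jul 1, 2001; done Jun 18, 2001 — timely.
(2) due by Jun 18, 2001 + 15 days = Jul 3, 2001; done Jul 2, 2001 — timely.
(3) due by Jul 2, 2001 + 51 days = Aug 22, 2001; done Aug 19, 2001 — timely.
(4) the permitted window runs from Sep 9, 2001 + 13 = Sep 22, 2001 to Sep 9, 2001 + 28 = Oct 7, 2001; done Oct 10, 2001 — 3 days after the window closed.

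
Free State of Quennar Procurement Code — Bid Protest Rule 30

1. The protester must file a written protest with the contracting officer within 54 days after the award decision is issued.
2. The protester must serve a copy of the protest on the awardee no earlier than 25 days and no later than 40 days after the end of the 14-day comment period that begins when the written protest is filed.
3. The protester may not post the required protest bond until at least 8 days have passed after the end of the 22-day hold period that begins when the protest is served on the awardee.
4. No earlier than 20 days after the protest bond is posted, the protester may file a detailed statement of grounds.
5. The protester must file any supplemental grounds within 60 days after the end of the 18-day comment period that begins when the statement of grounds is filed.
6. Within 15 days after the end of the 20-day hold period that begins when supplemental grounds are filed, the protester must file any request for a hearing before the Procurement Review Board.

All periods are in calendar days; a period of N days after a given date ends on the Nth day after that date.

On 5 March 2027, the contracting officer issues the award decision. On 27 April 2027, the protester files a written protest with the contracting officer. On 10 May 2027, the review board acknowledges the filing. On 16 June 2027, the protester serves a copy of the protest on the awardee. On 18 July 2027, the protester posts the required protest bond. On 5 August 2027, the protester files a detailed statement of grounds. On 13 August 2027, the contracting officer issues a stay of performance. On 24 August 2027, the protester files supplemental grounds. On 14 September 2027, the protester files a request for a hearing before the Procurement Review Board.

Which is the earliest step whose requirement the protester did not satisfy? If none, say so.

Step 4

(1) due by 5 March 2027 + 54 days = 28 April 2027; done 27 April 2027 — timely.
(2) the permitted window runs from 11 May 2027 + 25 = 5 June 2027 to 11 May 2027 + 40 = 20 June 2027; 16 June 2027 falls inside that range.
(3) permitted from 8 July 2027 + 8 days = 16 July 2027 onward; done 18 July 2027, after the minimum wait.
(4) permitted from 18 July 2027 + 20 days = 7 August 2027 onward; acted on 5 August 2027, 2 days prematurely.
No need to go further; step 4 was not satisfied.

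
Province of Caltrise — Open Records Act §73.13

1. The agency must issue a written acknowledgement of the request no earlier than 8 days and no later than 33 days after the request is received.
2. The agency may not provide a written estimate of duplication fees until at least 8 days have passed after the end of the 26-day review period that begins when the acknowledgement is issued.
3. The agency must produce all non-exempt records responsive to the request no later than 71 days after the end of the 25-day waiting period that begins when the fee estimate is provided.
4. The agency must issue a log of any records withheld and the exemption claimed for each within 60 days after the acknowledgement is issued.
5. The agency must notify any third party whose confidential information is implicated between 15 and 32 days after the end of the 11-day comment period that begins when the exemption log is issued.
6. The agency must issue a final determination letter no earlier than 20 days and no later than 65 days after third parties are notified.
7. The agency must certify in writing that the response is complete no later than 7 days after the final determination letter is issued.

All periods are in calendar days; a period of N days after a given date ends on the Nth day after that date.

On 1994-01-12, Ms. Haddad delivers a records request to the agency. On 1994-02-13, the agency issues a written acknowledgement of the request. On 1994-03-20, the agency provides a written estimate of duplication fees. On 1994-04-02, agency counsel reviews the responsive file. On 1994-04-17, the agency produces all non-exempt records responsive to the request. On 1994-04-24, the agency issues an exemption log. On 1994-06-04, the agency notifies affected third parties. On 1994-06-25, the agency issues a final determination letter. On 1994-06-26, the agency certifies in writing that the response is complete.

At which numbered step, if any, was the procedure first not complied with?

(1) the permitted window runs from 1994-01-12 + 8 = 1994-01-20 to 1994-01-12 + 33 = 1994-02-14; 1994-02-13 falls inside that range.
(2) permitted from 1994-03-11 + 8 days = 1994-03-19 onward; done 1994-03-20 — permitted.
(3) due by 1994-04-14 + 71 days = 1994-06-24; 1994-04-17 is within that limit.
(4) due by 1994-02-13 + 60 days = 1994-04-14; done 1994-04-24 — 10 days late.

Step 4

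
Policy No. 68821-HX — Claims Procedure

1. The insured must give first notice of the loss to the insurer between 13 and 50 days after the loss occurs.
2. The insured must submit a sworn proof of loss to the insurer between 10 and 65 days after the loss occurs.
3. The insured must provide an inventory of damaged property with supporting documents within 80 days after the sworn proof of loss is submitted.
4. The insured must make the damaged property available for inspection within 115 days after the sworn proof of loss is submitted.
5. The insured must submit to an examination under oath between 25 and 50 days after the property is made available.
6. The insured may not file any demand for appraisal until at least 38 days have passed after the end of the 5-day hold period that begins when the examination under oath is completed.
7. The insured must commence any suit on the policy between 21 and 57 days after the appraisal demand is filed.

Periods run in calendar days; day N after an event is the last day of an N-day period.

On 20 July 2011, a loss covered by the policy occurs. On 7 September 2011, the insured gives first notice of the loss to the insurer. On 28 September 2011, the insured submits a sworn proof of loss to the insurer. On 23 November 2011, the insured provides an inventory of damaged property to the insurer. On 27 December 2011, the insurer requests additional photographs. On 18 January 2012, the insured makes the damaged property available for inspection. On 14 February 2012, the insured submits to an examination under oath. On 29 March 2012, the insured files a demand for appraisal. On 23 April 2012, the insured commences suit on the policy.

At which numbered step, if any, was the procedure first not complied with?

(1) the permitted window runs from 20 July 2011 + 13 = 2 August 2011 to 20 July 2011 + 50 = 8 September 2011; done 7 September 2011 — within the window.
(2) the permitted window runs from 20 July 2011 + 10 = 30 July 2011 to 20 July 2011 + 65 = 23 September 2011; 28 September 2011 is 5 days past the end of the window.
That is the first point of non-compliance.

Step 2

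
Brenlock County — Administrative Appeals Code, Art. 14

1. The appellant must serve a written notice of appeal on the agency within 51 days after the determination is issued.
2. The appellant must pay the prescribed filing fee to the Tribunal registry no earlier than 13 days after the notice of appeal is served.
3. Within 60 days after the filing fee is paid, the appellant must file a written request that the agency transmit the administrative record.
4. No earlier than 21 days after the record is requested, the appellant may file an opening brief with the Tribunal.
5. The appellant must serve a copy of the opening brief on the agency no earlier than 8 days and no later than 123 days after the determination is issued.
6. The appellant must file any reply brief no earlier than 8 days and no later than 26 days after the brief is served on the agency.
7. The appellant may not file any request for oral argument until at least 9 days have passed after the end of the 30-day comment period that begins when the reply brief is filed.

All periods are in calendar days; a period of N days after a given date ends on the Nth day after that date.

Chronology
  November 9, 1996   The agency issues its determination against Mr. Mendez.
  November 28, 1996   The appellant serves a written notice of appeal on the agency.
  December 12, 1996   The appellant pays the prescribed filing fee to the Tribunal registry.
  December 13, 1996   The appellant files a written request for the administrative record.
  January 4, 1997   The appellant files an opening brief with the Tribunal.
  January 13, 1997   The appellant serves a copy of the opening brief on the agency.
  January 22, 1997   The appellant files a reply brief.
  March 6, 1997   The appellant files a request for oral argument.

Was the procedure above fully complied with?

(1) due by November 9, 1996 + 51 days = December 30, 1996; completed November 28, 1996, before the deadline.
(2) permitted from November 28, 1996 + 13 days = December 11, 1996 onward; done December 12, 1996 — permitted.
(3) due by December 12, 1996 + 60 days = February 10, 1997; done December 13, 1996 — timely.
(4) permitted from December 13, 1996 + 21 days = January 3, 1997 onward; done January 4, 1997 — permitted.
(5) the permitted window runs from November 9, 1996 + 8 = November 17, 1996 to November 9, 1996 + 123 = March 12, 1997; January 13, 1997 falls inside that range.
(6) the permitted window runs from January 13, 1997 + 8 = January 21, 1997 to January 13, 1997 + 26 = February 8, 1997; done January 22, 1997 — within the window.
(7) permitted from February 21, 1997 + 9 days = March 2, 1997 onward; done March 6, 1997, after the minimum wait.

Yes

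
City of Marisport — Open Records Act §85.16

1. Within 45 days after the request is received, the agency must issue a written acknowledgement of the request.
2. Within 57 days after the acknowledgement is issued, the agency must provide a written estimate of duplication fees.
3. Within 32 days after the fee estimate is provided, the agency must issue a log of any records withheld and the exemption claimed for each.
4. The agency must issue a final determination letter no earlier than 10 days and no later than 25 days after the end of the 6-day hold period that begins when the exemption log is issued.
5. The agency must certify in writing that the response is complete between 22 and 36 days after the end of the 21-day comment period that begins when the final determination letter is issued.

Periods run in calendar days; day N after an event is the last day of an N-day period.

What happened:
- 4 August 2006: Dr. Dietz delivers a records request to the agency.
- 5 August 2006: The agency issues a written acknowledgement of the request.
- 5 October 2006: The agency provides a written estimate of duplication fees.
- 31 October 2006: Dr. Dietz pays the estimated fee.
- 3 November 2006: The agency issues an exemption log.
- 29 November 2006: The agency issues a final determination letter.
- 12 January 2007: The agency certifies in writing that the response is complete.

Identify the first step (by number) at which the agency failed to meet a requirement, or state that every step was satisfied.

Step 1: 45 days after 4 August 2006 (when the request is received) is 18 September 2006; completed 5 August 2006, before the deadline.
Step 2: 57 days after 5 August 2006 (when the acknowledgement is issued) is 1 October 2006; 5 October 2006 misses that deadline by 4 days.

Step 2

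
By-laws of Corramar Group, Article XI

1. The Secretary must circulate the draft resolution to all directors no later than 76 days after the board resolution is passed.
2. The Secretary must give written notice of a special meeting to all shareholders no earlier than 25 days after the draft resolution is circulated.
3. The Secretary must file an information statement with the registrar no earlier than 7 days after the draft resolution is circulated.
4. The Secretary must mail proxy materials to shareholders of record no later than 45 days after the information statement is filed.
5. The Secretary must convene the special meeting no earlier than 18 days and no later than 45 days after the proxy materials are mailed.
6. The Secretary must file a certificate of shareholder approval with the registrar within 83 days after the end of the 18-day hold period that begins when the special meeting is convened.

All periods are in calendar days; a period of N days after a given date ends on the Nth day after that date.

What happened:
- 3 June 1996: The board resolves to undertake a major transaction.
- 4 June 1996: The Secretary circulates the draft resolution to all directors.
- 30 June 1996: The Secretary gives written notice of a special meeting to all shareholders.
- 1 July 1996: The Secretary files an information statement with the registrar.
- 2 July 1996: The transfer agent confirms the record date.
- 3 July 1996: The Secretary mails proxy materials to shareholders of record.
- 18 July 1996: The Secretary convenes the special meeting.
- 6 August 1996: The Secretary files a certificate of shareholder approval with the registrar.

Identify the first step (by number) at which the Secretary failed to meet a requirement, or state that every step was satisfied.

Step 5

Step 1: 76 days after 3 June 1996 (when the board resolution is passed) is 18 August 1996; 4 June 1996 is within that limit.
Step 2: the earliest permitted date is 25 days after 4 June 1996 (when the draft resolution is circulated), i.e. 29 June 1996; 30 June 1996 is on or after that date.
Step 3: the earliest permitted date is 7 days after 4 June 1996 (when the draft resolution is circulated), i.e. 11 June 1996; done 1 July 1996 — permitted.
Step 4: 45 days after 1 July 1996 (when the information statement is filed) is 15 August 1996; completed 3 July 1996, before the deadline.
Step 5: the window is 18–45 days after 3 July 1996 (when the proxy materials are mailed), so 21 July 1996 through 17 August 1996; done 18 July 1996 — 3 days before the window opened.
That is the first point of non-compliance.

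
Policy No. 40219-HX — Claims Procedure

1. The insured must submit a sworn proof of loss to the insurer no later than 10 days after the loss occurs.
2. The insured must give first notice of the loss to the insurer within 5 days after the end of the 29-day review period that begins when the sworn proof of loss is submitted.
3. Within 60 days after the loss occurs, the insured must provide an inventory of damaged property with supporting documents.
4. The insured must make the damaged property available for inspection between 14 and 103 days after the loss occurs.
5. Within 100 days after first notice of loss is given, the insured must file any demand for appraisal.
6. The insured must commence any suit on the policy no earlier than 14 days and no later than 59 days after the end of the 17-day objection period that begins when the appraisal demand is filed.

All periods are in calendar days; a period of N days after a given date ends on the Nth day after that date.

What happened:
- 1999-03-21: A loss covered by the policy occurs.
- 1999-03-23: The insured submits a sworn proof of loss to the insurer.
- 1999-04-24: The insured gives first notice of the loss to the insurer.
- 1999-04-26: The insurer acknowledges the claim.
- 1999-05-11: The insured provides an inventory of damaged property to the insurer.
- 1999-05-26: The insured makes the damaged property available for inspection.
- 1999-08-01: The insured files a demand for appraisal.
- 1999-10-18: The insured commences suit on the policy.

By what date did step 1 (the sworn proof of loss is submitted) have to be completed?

Step 1 runs from 1999-03-21, when the loss occurs. 10 days after 1999-03-21 is 1999-03-31.

1999-03-31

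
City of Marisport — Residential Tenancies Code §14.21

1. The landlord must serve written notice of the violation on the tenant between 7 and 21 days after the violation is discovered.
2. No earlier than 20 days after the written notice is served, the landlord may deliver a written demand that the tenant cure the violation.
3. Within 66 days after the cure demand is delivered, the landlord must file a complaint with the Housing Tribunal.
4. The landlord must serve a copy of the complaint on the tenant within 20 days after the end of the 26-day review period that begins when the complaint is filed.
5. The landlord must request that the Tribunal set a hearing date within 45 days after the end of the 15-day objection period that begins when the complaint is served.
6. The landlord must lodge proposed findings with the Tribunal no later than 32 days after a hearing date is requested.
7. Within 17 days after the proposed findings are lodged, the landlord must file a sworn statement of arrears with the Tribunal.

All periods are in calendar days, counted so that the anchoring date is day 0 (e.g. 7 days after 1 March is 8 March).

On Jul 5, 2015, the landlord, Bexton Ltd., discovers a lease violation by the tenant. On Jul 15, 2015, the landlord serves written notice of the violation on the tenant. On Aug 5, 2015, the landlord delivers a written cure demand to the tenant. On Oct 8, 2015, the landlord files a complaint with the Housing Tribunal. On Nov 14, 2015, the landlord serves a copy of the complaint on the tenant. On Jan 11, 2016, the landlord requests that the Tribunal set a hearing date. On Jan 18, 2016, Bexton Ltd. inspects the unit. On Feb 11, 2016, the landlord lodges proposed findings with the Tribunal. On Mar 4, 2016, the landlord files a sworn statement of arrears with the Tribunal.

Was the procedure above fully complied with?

Step 1 — 7 and 21 days from Jul 5, 2015 (when the violation is discovered) are Jul 12, 2015 and Jul 26, 2015 respectively; done Jul 15, 2015, which is between those dates.
Step 2 — must wait 20 days from Jul 15, 2015 (when the written notice is served), so not before Aug 4, 2015; done Aug 5, 2015, after the minimum wait.
Step 3 — counting 66 days from Aug 5, 2015 (when the cure demand is delivered) gives a deadline of Oct 10, 2015; completed Oct 8, 2015, before the deadline.
Step 4 — counting 20 days from Nov 3, 2015 (end of the 26-day review period, which began when the complaint is filed on Oct 8, 2015) gives a deadline of Nov 23, 2015; done Nov 14, 2015 — timely.
Step 5 — counting 45 days from Nov 29, 2015 (end of the 15-day objection period, which began when the complaint is served on Nov 14, 2015) gives a deadline of Jan 13, 2016; completed Jan 11, 2016, before the deadline.
Step 6 — counting 32 days from Jan 11, 2016 (when a hearing date is requested) gives a deadline of Feb 12, 2016; done Feb 11, 2016 — timely.
Step 7 — counting 17 days from Feb 11, 2016 (when the proposed findings are lodged) gives a deadline of Feb 28, 2016; Mar 4, 2016 misses that deadline by 5 days.

No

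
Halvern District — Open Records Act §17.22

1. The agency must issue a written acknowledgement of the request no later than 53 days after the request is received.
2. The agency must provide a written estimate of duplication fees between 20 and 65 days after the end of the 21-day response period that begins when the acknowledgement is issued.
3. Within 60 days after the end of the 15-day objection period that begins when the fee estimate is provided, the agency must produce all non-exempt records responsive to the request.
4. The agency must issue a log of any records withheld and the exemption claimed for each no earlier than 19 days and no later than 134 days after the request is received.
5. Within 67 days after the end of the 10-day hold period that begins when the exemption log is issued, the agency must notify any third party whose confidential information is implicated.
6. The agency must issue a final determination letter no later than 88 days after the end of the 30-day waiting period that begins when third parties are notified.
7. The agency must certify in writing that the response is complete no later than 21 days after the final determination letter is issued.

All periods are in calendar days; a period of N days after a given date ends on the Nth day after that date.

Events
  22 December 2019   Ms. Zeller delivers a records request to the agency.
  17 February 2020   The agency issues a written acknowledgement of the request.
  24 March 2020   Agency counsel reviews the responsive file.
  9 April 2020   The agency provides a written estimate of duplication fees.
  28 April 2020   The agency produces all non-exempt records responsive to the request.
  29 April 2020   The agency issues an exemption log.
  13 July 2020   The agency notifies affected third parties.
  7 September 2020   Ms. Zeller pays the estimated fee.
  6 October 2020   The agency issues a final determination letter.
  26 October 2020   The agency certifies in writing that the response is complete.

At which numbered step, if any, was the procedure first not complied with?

Step 1 — counting 53 days from 22 December 2019 (when the request is received) gives a deadline of 13 February 2020; done 17 February 2020 — 4 days late.

Step 1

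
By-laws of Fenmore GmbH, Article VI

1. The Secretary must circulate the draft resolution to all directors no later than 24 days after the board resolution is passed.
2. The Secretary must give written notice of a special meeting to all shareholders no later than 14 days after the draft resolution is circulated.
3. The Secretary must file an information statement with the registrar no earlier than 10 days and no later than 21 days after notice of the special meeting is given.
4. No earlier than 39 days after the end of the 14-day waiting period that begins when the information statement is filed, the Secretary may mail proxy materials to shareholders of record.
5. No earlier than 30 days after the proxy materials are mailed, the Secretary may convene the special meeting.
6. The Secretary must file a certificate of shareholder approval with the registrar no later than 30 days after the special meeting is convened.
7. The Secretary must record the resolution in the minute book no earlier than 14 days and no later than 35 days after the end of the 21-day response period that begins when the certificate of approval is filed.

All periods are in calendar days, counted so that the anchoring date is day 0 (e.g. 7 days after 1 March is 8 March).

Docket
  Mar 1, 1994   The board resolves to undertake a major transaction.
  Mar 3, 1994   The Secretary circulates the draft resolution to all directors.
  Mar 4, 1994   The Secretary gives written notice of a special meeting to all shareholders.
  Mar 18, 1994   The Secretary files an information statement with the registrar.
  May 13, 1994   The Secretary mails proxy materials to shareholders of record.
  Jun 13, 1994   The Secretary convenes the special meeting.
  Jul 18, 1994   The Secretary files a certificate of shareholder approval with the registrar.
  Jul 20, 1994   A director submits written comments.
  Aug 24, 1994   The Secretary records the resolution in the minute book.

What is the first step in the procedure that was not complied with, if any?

Step 1: 24 days after Mar 1, 1994 (when the board resolution is passed) is Mar 25, 1994; completed Mar 3, 1994, before the deadline.
Step 2: 14 days after Mar 3, 1994 (when the draft resolution is circulated) is Mar 17, 1994; done Mar 4, 1994 — timely.
Step 3: the window is 10–21 days after Mar 4, 1994 (when notice of the special meeting is given), so Mar 14, 1994 through Mar 25, 1994; Mar 18, 1994 falls inside that range.
Step 4: the earliest permitted date is 39 days after Apr 1, 1994 (end of the 14-day waiting period, which began when the information statement is filed on Mar 18, 1994), i.e. May 10, 1994; May 13, 1994 is on or after that date.
Step 5: the earliest permitted date is 30 days after May 13, 1994 (when the proxy materials are mailed), i.e. Jun 12, 1994; Jun 13, 1994 is on or after that date.
Step 6: 30 days after Jun 13, 1994 (when the special meeting is convened) is Jul 13, 1994; Jul 18, 1994 misses that deadline by 5 days.

Step 6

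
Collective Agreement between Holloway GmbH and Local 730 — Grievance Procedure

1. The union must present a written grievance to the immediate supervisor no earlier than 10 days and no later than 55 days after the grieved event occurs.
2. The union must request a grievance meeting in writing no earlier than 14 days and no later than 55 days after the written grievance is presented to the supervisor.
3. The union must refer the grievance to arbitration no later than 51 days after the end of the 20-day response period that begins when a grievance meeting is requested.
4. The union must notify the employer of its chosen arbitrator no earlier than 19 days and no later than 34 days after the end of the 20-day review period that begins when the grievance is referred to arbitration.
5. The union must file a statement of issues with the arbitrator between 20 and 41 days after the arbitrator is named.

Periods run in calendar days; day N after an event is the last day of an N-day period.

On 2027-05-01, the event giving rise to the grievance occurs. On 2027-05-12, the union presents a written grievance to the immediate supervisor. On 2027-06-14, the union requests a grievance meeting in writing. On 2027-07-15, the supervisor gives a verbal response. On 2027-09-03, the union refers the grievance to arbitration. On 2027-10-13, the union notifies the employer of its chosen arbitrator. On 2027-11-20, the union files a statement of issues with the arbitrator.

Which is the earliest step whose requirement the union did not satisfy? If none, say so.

(1) the permitted window runs from 2027-05-01 + 10 = 2027-05-11 to 2027-05-01 + 55 = 2027-06-25; done 2027-05-12 — within the window.
(2) the permitted window runs from 2027-05-12 + 14 = 2027-05-26 to 2027-05-12 + 55 = 2027-07-06; 2027-06-14 falls inside that range.
(3) due by 2027-07-04 + 51 days = 2027-08-24; not done until 2027-09-03, 10 days after the deadline.
The procedure was therefore not followed at step 3.

Step 3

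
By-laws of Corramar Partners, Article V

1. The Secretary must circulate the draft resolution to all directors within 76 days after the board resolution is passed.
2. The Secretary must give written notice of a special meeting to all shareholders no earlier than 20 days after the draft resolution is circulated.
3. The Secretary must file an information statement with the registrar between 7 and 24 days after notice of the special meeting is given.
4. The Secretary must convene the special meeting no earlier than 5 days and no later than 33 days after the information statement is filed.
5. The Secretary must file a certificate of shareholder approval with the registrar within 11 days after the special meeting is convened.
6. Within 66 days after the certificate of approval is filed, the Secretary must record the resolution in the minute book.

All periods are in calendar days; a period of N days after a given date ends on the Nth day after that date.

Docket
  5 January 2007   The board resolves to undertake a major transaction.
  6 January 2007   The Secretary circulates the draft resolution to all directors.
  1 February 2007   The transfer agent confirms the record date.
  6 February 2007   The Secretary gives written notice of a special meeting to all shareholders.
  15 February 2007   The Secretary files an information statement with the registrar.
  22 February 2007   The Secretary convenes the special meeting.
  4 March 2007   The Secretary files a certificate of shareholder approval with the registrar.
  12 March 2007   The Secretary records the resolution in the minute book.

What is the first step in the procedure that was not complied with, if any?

None — every step was satisfied

(1) due by 5 January 2007 + 76 days = 22 March 2007; completed 6 January 2007, before the deadline.
(2) permitted from 6 January 2007 + 20 days = 26 January 2007 onward; done 6 February 2007 — permitted.
(3) the permitted window runs from 6 February 2007 + 7 = 13 February 2007 to 6 February 2007 + 24 = 2 March 2007; 15 February 2007 falls inside that range.
(4) the permitted window runs from 15 February 2007 + 5 = 20 February 2007 to 15 February 2007 + 33 = 20 March 2007; done 22 February 2007 — within the window.
(5) due by 22 February 2007 + 11 days = 5 March 2007; completed 4 March 2007, before the deadline.
(6) due by 4 March 2007 + 66 days = 9 May 2007; completed 12 March 2007, before the deadline.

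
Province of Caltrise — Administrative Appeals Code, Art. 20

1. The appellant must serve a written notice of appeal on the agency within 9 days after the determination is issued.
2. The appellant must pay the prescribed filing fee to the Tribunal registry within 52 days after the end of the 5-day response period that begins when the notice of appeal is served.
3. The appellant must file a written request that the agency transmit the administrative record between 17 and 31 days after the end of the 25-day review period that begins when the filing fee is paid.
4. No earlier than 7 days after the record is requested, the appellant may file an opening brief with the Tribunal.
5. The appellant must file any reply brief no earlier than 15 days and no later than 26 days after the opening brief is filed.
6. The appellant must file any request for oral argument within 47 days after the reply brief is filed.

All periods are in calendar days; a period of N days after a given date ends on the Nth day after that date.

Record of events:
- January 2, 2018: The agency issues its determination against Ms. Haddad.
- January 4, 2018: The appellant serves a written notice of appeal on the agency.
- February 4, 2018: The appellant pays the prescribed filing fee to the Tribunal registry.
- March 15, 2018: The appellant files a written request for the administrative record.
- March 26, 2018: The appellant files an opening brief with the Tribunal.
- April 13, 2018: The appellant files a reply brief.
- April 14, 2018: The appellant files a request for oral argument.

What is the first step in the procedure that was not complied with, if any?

(1) due by January 2, 2018 + 9 days = January 11, 2018; January 4, 2018 is within that limit.
(2) due by January 9, 2018 + 52 days = March 2, 2018; done February 4, 2018 — timely.
(3) the permitted window runs from March 1, 2018 + 17 = March 18, 2018 to March 1, 2018 + 31 = April 1, 2018; done March 15, 2018 — 3 days before the window opened.
Later steps need not be reached.

Step 3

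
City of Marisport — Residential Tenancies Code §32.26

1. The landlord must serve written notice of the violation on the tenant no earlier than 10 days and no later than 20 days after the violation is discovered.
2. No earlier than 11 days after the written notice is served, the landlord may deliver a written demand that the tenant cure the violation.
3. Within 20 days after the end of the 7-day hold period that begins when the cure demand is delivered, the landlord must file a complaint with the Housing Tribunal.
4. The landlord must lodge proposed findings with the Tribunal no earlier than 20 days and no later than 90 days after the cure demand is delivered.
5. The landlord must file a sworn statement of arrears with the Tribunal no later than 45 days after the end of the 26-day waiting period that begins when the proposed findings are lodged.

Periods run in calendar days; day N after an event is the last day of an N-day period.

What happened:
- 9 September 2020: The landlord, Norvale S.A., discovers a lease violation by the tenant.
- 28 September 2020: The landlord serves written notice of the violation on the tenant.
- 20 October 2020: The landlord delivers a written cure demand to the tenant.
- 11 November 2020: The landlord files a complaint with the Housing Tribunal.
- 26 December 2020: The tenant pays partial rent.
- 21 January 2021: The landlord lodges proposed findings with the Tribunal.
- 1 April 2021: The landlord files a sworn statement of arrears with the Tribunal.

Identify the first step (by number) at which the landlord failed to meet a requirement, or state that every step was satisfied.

Step 1 — 10 and 20 days from 9 September 2020 (when the violation is discovered) are 19 September 2020 and 29 September 2020 respectively; 28 September 2020 falls inside that range.
Step 2 — must wait 11 days from 28 September 2020 (when the written notice is served), so not before 9 October 2020; done 20 October 2020, after the minimum wait.
Step 3 — counting 20 days from 27 October 2020 (end of the 7-day hold period, which began when the cure demand is delivered on 20 October 2020) gives a deadline of 16 November 2020; 11 November 2020 is within that limit.
Step 4 — 20 and 90 days from 20 October 2020 (when the cure demand is delivered) are 9 November 2020 and 18 January 2021 respectively; 21 January 2021 is 3 days past the end of the window.

Step 4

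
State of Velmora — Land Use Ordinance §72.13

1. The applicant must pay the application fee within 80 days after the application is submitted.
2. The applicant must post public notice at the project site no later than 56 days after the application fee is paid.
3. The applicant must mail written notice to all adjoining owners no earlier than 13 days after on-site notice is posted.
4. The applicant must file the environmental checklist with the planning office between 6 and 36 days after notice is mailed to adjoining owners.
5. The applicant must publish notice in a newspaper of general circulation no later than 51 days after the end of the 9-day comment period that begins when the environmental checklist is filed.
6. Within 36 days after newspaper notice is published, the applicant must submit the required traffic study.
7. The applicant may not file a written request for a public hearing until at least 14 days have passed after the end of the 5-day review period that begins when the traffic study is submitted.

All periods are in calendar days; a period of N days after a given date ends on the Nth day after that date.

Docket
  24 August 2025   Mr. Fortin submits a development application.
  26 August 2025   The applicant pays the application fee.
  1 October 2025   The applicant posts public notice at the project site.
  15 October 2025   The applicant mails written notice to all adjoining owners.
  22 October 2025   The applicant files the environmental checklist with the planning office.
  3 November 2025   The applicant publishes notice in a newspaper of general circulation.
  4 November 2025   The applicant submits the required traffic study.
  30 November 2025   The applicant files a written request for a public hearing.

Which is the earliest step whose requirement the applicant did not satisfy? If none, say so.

None — every step was satisfied

(1) due by 24 August 2025 + 80 days = 12 November 2025; completed 26 August 2025, before the deadline.
(2) due by 26 August 2025 + 56 days = 21 October 2025; completed 1 October 2025, before the deadline.
(3) permitted from 1 October 2025 + 13 days = 14 October 2025 onward; done 15 October 2025, after the minimum wait.
(4) the permitted window runs from 15 October 2025 + 6 = 21 October 2025 to 15 October 2025 + 36 = 20 November 2025; 22 October 2025 falls inside that range.
(5) due by 31 October 2025 + 51 days = 21 December 2025; completed 3 November 2025, before the deadline.
(6) due by 3 November 2025 + 36 days = 9 December 2025; 4 November 2025 is within that limit.
(7) permitted from 9 November 2025 + 14 days = 23 November 2025 onward; 30 November 2025 is on or after that date.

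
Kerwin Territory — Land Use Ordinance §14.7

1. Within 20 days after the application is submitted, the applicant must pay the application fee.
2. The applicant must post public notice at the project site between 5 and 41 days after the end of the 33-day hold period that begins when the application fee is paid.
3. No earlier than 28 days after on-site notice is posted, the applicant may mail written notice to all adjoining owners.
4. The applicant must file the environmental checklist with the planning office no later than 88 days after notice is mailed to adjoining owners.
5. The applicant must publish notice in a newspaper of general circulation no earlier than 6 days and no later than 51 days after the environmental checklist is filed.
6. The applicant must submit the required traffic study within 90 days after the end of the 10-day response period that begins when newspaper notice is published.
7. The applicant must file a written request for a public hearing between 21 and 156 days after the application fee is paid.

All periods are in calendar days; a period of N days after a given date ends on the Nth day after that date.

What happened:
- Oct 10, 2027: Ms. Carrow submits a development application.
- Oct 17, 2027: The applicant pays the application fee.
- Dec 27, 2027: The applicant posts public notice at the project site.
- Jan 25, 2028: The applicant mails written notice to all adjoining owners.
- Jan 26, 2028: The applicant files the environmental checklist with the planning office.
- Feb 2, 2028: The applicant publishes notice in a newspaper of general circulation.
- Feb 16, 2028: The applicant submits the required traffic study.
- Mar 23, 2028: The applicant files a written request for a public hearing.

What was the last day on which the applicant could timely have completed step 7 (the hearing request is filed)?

Step 7 runs from Oct 17, 2027, when the application fee is paid. The window is 21–156 days after Oct 17, 2027; it closes on Mar 21, 2028.

Mar 21, 2028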